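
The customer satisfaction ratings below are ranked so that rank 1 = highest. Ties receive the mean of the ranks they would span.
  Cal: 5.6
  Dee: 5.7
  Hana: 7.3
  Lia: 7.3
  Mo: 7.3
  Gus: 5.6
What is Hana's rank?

Sorted (descending): 7.3, 7.3, 7.3, 5.7, 5.6, 5.6
The 3 values of 7.3 occupy positions 1–3 → average rank 2.
The 2 values of 5.6 occupy positions 5–6 → average rank (5+6)/2 = 5.5.
Hana has value 7.3 → rank 2.

2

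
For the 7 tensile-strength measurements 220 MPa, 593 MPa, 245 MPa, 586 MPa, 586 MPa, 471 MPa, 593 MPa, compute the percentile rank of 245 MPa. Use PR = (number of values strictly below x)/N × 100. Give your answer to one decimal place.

14.3

N = 7.
Strictly below 245: 1. Equal to 245: 1.
PR = 1/7 × 100 = 14.3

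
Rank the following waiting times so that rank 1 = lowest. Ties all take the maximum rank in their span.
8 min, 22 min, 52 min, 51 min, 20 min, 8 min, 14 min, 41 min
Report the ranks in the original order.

Sorted (ascending): 8, 8, 14, 20, 22, 41, 51, 52
The 2 values of 8 occupy positions 1–2 → each gets rank 2.

2, 5, 8, 7, 4, 2, 3, 6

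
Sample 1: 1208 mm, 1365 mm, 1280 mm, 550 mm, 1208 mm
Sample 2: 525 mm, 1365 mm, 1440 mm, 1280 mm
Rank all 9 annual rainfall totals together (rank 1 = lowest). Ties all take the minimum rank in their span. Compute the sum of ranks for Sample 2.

Sorted (ascending): 525, 550, 1208, 1208, 1280, 1280, 1365, 1365, 1440
The 2 values of 1208 occupy positions 3–4 → each gets rank 3.
The 2 values of 1280 occupy positions 5–6 → each gets rank 5.
The 2 values of 1365 occupy positions 7–8 → each gets rank 7.
Sample 2 values → pooled ranks: 525→1, 1365→7, 1440→9, 1280→5
Rank sum = 1 + 7 + 9 + 5 = 22

22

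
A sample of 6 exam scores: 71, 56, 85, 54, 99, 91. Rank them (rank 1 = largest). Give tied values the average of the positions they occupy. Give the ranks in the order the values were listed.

Sorted (descending): 99, 91, 85, 71, 56, 54
No ties — each value takes its position as its rank.

4, 5, 3, 6, 1, 2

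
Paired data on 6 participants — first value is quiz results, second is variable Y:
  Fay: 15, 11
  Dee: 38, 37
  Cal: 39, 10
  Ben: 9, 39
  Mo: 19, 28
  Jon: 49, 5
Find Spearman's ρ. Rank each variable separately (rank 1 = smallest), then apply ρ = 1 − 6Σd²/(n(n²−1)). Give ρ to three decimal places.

Ranks of variable 1: 2, 4, 5, 1, 3, 6
Ranks of variable 2: 3, 5, 2, 6, 4, 1
d = r₁ − r₂: -1, -1, 3, -5, -1, 5
d²: 1, 1, 9, 25, 1, 25; Σd² = 62
ρ = 1 − 6·62/(6·35) = 1 − 372/210 = -0.771

-0.771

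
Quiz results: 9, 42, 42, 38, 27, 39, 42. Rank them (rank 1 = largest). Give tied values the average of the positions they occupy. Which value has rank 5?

Sorted (descending): 42, 42, 42, 39, 38, 27, 9
The 3 values of 42 occupy positions 1–3 → average rank 2.
Rank 5 → value 38.

38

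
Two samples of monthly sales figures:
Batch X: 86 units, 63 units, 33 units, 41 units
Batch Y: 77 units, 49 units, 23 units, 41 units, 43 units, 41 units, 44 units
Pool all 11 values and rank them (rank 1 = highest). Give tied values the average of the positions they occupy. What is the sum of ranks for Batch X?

Sorted (descending): 86, 77, 63, 49, 44, 43, 41, 41, 41, 33, 23
The 3 values of 41 occupy positions 7–9 → average rank 8.
Batch X values → pooled ranks: 86→1, 63→3, 33→10, 41→8
Rank sum = 1 + 3 + 10 + 8 = 22

22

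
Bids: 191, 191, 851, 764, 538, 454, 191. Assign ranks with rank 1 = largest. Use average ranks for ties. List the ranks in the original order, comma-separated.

Sorted (descending): 851, 764, 538, 454, 191, 191, 191
The 3 values of 191 occupy positions 5–7 → average rank 6.

6, 6, 1, 2, 3, 4, 6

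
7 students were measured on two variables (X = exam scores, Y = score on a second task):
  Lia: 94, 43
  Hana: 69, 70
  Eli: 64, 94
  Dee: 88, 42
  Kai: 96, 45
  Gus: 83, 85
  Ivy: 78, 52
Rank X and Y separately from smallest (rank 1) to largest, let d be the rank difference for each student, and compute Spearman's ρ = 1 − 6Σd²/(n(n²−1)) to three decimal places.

-0.750

Ranks of variable 1: 6, 2, 1, 5, 7, 4, 3
Ranks of variable 2: 2, 5, 7, 1, 3, 6, 4
d = r₁ − r₂: 4, -3, -6, 4, 4, -2, -1
d²: 16, 9, 36, 16, 16, 4, 1; Σd² = 98
ρ = 1 − 6·98/(7·48) = 1 − 588/336 = -0.750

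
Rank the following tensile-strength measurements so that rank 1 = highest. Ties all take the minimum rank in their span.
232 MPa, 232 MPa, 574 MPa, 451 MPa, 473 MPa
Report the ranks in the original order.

Sorted (descending): 574, 473, 451, 232, 232
The 2 values of 232 occupy positions 4–5 → each gets rank 4.

4, 4, 1, 3, 2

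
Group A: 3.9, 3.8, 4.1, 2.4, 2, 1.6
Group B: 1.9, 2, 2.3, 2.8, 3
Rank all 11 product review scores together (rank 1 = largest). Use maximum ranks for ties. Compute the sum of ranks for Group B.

Sorted (descending): 4.1, 3.9, 3.8, 3, 2.8, 2.4, 2.3, 2, 2, 1.9, 1.6
The 2 values of 2 occupy positions 8–9 → each gets rank 9.
Group B values → pooled ranks: 1.9→10, 2→9, 2.3→7, 2.8→5, 3→4
Rank sum = 10 + 9 + 7 + 5 + 4 = 35

35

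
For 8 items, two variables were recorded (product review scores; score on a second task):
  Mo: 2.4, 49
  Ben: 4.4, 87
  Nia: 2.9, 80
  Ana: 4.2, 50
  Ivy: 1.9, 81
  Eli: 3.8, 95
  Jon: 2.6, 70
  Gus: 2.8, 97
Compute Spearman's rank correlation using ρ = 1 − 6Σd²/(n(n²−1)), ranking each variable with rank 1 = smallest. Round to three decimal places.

0.238

Ranks of variable 1: 2, 8, 5, 7, 1, 6, 3, 4
Ranks of variable 2: 1, 6, 4, 2, 5, 7, 3, 8
d = r₁ − r₂: 1, 2, 1, 5, -4, -1, 0, -4
d²: 1, 4, 1, 25, 16, 1, 0, 16; Σd² = 64
ρ = 1 − 6·64/(8·63) = 1 − 384/504 = 0.238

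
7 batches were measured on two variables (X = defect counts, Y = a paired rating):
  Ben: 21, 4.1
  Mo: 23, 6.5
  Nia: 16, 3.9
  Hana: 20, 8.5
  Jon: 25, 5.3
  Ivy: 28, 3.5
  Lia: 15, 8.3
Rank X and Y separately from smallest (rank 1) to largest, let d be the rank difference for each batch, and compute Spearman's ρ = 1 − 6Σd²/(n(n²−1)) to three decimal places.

-0.464

Ranks of variable 1: 4, 5, 2, 3, 6, 7, 1
Ranks of variable 2: 3, 5, 2, 7, 4, 1, 6
d = r₁ − r₂: 1, 0, 0, -4, 2, 6, -5
d²: 1, 0, 0, 16, 4, 36, 25; Σd² = 82
ρ = 1 − 6·82/(7·48) = 1 − 492/336 = -0.464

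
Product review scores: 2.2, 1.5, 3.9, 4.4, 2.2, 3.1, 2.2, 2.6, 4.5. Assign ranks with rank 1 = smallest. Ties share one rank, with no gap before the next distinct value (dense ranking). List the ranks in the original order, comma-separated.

Sorted (ascending): 1.5, 2.2, 2.2, 2.2, 2.6, 3.1, 3.9, 4.4, 4.5
The 3 values of 2.2 share dense rank 2.
Remaining distinct values take the next consecutive integers.

2, 1, 5, 6, 2, 4, 2, 3, 7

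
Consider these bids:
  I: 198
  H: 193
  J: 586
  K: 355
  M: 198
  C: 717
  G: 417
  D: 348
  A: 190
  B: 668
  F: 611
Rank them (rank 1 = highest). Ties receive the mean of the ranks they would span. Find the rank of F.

3

Sorted (descending): 717, 668, 611, 586, 417, 355, 348, 198, 198, 193, 190
The 2 values of 198 occupy positions 8–9 → average rank (8+9)/2 = 8.5.
F has value 611 → rank 3.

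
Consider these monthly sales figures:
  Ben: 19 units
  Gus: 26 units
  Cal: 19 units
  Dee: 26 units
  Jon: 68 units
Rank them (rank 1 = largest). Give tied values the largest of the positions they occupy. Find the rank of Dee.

Sorted (descending): 68, 26, 26, 19, 19
The 2 values of 26 occupy positions 2–3 → each gets rank 3.
The 2 values of 19 occupy positions 4–5 → each gets rank 5.
Dee has value 26 units → rank 3.

3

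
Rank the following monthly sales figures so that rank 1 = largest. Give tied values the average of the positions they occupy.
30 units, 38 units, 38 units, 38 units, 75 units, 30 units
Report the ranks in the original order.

Sorted (descending): 75, 38, 38, 38, 30, 30
The 3 values of 38 occupy positions 2–4 → average rank 3.
The 2 values of 30 occupy positions 5–6 → average rank (5+6)/2 = 5.5.

5.5, 3, 3, 3, 1, 5.5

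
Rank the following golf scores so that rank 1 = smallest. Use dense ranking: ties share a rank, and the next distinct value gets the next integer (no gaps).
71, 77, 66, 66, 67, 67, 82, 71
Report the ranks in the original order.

3, 4, 1, 1, 2, 2, 5, 3

Sorted (ascending): 66, 66, 67, 67, 71, 71, 77, 82
The 2 values of 66 share dense rank 1.
The 2 values of 67 share dense rank 2.
The 2 values of 71 share dense rank 3.
Remaining distinct values take the next consecutive integers.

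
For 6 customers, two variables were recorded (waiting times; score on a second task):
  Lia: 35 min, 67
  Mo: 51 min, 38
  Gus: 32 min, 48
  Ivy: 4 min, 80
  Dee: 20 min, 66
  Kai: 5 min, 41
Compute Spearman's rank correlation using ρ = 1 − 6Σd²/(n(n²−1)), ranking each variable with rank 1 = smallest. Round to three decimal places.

Ranks of variable 1: 5, 6, 4, 1, 3, 2
Ranks of variable 2: 5, 1, 3, 6, 4, 2
d = r₁ − r₂: 0, 5, 1, -5, -1, 0
d²: 0, 25, 1, 25, 1, 0; Σd² = 52
ρ = 1 − 6·52/(6·35) = 1 − 312/210 = -0.486

-0.486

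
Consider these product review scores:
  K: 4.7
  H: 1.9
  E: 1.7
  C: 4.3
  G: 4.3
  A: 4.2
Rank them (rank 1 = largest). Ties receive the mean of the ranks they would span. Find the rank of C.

2.5

Sorted (descending): 4.7, 4.3, 4.3, 4.2, 1.9, 1.7
The 2 values of 4.3 occupy positions 2–3 → average rank (2+3)/2 = 2.5.
C has value 4.3 → rank 2.5.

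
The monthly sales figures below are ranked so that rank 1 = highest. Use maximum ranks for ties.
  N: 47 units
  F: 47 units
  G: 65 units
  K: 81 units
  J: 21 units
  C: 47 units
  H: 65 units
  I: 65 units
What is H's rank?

4

Sorted (descending): 81, 65, 65, 65, 47, 47, 47, 21
The 3 values of 65 occupy positions 2–4 → each gets rank 4.
The 3 values of 47 occupy positions 5–7 → each gets rank 7.
H has value 65 units → rank 4.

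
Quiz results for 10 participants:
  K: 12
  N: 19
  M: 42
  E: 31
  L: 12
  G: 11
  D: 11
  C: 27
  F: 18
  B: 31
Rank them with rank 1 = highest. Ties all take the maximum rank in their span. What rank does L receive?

Sorted (descending): 42, 31, 31, 27, 19, 18, 12, 12, 11, 11
The 2 values of 31 occupy positions 2–3 → each gets rank 3.
The 2 values of 12 occupy positions 7–8 → each gets rank 8.
The 2 values of 11 occupy positions 9–10 → each gets rank 10.
L has value 12 → rank 8.

8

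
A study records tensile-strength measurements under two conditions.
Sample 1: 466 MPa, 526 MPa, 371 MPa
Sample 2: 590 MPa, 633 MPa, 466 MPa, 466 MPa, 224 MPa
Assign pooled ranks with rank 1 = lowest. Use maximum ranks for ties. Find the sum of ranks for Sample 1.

13

Sorted (ascending): 224, 371, 466, 466, 466, 526, 590, 633
The 3 values of 466 occupy positions 3–5 → each gets rank 5.
Sample 1 values → pooled ranks: 466→5, 526→6, 371→2
Rank sum = 5 + 6 + 2 = 13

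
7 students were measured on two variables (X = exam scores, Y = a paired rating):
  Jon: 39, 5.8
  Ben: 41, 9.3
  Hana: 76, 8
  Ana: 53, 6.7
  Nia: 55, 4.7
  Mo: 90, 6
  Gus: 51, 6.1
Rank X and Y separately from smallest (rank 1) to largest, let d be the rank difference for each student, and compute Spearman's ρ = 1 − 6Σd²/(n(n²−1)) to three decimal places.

Ranks of variable 1: 1, 2, 6, 4, 5, 7, 3
Ranks of variable 2: 2, 7, 6, 5, 1, 3, 4
d = r₁ − r₂: -1, -5, 0, -1, 4, 4, -1
d²: 1, 25, 0, 1, 16, 16, 1; Σd² = 60
ρ = 1 − 6·60/(7·48) = 1 − 360/336 = -0.071

-0.071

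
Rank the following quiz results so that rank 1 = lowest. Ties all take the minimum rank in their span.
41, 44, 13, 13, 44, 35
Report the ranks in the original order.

4, 5, 1, 1, 5, 3

Sorted (ascending): 13, 13, 35, 41, 44, 44
The 2 values of 13 occupy positions 1–2 → each gets rank 1.
The 2 values of 44 occupy positions 5–6 → each gets rank 5.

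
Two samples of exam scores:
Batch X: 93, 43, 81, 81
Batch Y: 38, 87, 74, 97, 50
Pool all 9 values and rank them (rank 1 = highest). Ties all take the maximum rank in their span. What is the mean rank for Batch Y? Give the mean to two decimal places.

Sorted (descending): 97, 93, 87, 81, 81, 74, 50, 43, 38
The 2 values of 81 occupy positions 4–5 → each gets rank 5.
Batch Y values → pooled ranks: 38→9, 87→3, 74→6, 97→1, 50→7
Mean rank = (9 + 3 + 6 + 1 + 7) / 5 = 5.20

5.20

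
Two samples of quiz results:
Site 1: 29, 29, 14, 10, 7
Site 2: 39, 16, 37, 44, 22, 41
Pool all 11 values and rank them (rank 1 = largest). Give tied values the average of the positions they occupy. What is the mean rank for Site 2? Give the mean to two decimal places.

4.17

Sorted (descending): 44, 41, 39, 37, 29, 29, 22, 16, 14, 10, 7
The 2 values of 29 occupy positions 5–6 → average rank (5+6)/2 = 5.5.
Site 2 values → pooled ranks: 39→3, 16→8, 37→4, 44→1, 22→7, 41→2
Mean rank = (3 + 8 + 4 + 1 + 7 + 2) / 6 = 4.17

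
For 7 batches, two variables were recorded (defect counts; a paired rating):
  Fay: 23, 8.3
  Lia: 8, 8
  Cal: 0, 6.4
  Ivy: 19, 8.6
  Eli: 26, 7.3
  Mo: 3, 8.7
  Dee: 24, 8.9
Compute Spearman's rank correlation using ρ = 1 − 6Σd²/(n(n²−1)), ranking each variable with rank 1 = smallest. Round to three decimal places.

Ranks of variable 1: 5, 3, 1, 4, 7, 2, 6
Ranks of variable 2: 4, 3, 1, 5, 2, 6, 7
d = r₁ − r₂: 1, 0, 0, -1, 5, -4, -1
d²: 1, 0, 0, 1, 25, 16, 1; Σd² = 44
ρ = 1 − 6·44/(7·48) = 1 − 264/336 = 0.214

0.214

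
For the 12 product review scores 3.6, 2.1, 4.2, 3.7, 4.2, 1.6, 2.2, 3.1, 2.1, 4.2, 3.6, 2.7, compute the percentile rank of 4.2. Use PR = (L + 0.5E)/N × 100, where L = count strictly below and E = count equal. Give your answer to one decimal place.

87.5

N = 12.
Strictly below 4.2: 9. Equal to 4.2: 3.
PR = (9 + 0.5·3)/12 × 100 = 87.5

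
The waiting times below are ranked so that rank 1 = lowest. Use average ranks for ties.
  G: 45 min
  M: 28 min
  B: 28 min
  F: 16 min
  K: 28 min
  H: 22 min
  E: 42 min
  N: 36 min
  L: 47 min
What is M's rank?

Sorted (ascending): 16, 22, 28, 28, 28, 36, 42, 45, 47
The 3 values of 28 occupy positions 3–5 → average rank 4.
M has value 28 min → rank 4.

4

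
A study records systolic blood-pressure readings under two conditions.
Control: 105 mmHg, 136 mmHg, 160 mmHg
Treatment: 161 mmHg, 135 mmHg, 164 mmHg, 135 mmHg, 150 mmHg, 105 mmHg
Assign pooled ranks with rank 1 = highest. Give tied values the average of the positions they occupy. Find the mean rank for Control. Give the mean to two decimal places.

Sorted (descending): 164, 161, 160, 150, 136, 135, 135, 105, 105
The 2 values of 135 occupy positions 6–7 → average rank (6+7)/2 = 6.5.
The 2 values of 105 occupy positions 8–9 → average rank (8+9)/2 = 8.5.
Control values → pooled ranks: 105→8.5, 136→5, 160→3
Mean rank = (8.5 + 5 + 3) / 3 = 5.50

5.50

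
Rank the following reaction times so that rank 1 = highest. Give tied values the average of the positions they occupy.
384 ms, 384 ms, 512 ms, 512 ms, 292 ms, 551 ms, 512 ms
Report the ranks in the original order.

5.5, 5.5, 3, 3, 7, 1, 3

Sorted (descending): 551, 512, 512, 512, 384, 384, 292
The 3 values of 512 occupy positions 2–4 → average rank 3.
The 2 values of 384 occupy positions 5–6 → average rank (5+6)/2 = 5.5.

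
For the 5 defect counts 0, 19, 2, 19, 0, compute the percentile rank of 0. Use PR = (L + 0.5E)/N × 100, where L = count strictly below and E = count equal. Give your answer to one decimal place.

20.0

N = 5.
Strictly below 0: 0. Equal to 0: 2.
PR = (0 + 0.5·2)/5 × 100 = 20.0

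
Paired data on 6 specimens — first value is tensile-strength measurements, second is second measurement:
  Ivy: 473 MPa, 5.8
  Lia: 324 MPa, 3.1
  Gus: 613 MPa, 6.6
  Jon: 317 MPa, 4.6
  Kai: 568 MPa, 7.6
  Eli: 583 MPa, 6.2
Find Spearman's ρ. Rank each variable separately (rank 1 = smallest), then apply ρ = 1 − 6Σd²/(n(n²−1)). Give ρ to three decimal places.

0.771

Ranks of variable 1: 3, 2, 6, 1, 4, 5
Ranks of variable 2: 3, 1, 5, 2, 6, 4
d = r₁ − r₂: 0, 1, 1, -1, -2, 1
d²: 0, 1, 1, 1, 4, 1; Σd² = 8
ρ = 1 − 6·8/(6·35) = 1 − 48/210 = 0.771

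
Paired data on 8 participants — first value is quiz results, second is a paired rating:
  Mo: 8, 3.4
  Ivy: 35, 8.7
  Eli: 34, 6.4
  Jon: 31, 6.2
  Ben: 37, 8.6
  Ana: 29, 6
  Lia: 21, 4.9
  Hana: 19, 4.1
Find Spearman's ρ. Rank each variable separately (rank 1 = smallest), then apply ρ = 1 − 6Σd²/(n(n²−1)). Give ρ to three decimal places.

0.976

Ranks of variable 1: 1, 7, 6, 5, 8, 4, 3, 2
Ranks of variable 2: 1, 8, 6, 5, 7, 4, 3, 2
d = r₁ − r₂: 0, -1, 0, 0, 1, 0, 0, 0
d²: 0, 1, 0, 0, 1, 0, 0, 0; Σd² = 2
ρ = 1 − 6·2/(8·63) = 1 − 12/504 = 0.976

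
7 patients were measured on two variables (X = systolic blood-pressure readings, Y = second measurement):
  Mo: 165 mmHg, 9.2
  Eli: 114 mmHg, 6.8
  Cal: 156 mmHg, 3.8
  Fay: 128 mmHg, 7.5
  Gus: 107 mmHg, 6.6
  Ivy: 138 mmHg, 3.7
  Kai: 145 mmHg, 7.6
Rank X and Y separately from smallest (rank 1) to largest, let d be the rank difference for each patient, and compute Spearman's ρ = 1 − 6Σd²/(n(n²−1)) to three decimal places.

Ranks of variable 1: 7, 2, 6, 3, 1, 4, 5
Ranks of variable 2: 7, 4, 2, 5, 3, 1, 6
d = r₁ − r₂: 0, -2, 4, -2, -2, 3, -1
d²: 0, 4, 16, 4, 4, 9, 1; Σd² = 38
ρ = 1 − 6·38/(7·48) = 1 − 228/336 = 0.321

0.321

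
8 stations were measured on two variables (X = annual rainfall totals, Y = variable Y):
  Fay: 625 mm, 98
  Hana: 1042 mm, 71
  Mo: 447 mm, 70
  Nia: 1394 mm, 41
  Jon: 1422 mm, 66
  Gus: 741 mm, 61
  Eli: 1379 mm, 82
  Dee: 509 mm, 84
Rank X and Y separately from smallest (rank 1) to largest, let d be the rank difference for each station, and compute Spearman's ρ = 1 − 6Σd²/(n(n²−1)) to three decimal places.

Ranks of variable 1: 3, 5, 1, 7, 8, 4, 6, 2
Ranks of variable 2: 8, 5, 4, 1, 3, 2, 6, 7
d = r₁ − r₂: -5, 0, -3, 6, 5, 2, 0, -5
d²: 25, 0, 9, 36, 25, 4, 0, 25; Σd² = 124
ρ = 1 − 6·124/(8·63) = 1 − 744/504 = -0.476

-0.476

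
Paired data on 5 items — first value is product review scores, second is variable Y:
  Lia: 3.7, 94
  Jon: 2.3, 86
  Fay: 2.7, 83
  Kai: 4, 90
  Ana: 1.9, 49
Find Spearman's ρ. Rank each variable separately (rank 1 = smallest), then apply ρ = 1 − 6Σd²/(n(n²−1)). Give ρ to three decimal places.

0.800

Ranks of variable 1: 4, 2, 3, 5, 1
Ranks of variable 2: 5, 3, 2, 4, 1
d = r₁ − r₂: -1, -1, 1, 1, 0
d²: 1, 1, 1, 1, 0; Σd² = 4
ρ = 1 − 6·4/(5·24) = 1 − 24/120 = 0.800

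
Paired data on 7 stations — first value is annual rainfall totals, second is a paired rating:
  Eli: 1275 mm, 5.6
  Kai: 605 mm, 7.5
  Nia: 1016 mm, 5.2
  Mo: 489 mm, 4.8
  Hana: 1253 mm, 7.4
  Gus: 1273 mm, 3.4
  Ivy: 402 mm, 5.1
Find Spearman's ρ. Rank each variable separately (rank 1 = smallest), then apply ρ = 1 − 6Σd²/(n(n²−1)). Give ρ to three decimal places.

0.107

Ranks of variable 1: 7, 3, 4, 2, 5, 6, 1
Ranks of variable 2: 5, 7, 4, 2, 6, 1, 3
d = r₁ − r₂: 2, -4, 0, 0, -1, 5, -2
d²: 4, 16, 0, 0, 1, 25, 4; Σd² = 50
ρ = 1 − 6·50/(7·48) = 1 − 300/336 = 0.107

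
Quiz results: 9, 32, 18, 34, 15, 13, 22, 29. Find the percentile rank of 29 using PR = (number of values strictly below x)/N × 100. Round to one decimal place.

N = 8.
Strictly below 29: 5. Equal to 29: 1.
PR = 5/8 × 100 = 62.5

62.5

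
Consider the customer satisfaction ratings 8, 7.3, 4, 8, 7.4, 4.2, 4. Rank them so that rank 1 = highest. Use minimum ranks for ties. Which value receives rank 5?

4.2

Sorted (descending): 8, 8, 7.4, 7.3, 4.2, 4, 4
The 2 values of 8 occupy positions 1–2 → each gets rank 1.
The 2 values of 4 occupy positions 6–7 → each gets rank 6.
Rank 5 → value 4.2.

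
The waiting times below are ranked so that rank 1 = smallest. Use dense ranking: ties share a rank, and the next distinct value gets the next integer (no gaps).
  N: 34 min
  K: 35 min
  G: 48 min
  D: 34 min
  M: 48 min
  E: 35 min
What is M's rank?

Sorted (ascending): 34, 34, 35, 35, 48, 48
The 2 values of 34 share dense rank 1.
The 2 values of 35 share dense rank 2.
The 2 values of 48 share dense rank 3.
M has value 48 min → rank 3.

3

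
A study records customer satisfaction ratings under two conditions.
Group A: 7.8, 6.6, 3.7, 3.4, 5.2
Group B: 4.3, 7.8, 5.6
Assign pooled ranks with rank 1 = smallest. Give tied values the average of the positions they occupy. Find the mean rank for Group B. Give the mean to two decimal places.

5.17

Sorted (ascending): 3.4, 3.7, 4.3, 5.2, 5.6, 6.6, 7.8, 7.8
The 2 values of 7.8 occupy positions 7–8 → average rank (7+8)/2 = 7.5.
Group B values → pooled ranks: 4.3→3, 7.8→7.5, 5.6→5
Mean rank = (3 + 7.5 + 5) / 3 = 5.17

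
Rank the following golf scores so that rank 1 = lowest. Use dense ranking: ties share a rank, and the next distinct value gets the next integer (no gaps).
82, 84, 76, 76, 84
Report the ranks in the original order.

Sorted (ascending): 76, 76, 82, 84, 84
The 2 values of 76 share dense rank 1.
The 2 values of 84 share dense rank 3.
Remaining distinct values take the next consecutive integers.

2, 3, 1, 1, 3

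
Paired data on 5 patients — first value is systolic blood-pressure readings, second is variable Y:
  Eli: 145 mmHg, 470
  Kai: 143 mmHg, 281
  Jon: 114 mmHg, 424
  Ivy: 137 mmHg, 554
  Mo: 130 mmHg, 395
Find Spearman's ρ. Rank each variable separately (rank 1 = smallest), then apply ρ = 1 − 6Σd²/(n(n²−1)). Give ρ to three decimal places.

Ranks of variable 1: 5, 4, 1, 3, 2
Ranks of variable 2: 4, 1, 3, 5, 2
d = r₁ − r₂: 1, 3, -2, -2, 0
d²: 1, 9, 4, 4, 0; Σd² = 18
ρ = 1 − 6·18/(5·24) = 1 − 108/120 = 0.100

0.100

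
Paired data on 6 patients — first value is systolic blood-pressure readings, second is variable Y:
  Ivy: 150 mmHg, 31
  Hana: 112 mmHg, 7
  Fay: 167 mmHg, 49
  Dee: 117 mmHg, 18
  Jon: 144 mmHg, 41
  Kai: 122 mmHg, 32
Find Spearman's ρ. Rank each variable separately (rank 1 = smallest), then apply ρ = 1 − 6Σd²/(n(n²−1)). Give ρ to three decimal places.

0.829

Ranks of variable 1: 5, 1, 6, 2, 4, 3
Ranks of variable 2: 3, 1, 6, 2, 5, 4
d = r₁ − r₂: 2, 0, 0, 0, -1, -1
d²: 4, 0, 0, 0, 1, 1; Σd² = 6
ρ = 1 − 6·6/(6·35) = 1 − 36/210 = 0.829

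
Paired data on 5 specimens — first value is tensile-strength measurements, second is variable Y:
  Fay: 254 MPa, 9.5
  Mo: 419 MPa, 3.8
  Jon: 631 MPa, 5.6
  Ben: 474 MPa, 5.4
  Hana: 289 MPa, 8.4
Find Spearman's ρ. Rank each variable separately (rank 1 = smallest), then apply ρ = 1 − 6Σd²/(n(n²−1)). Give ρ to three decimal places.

Ranks of variable 1: 1, 3, 5, 4, 2
Ranks of variable 2: 5, 1, 3, 2, 4
d = r₁ − r₂: -4, 2, 2, 2, -2
d²: 16, 4, 4, 4, 4; Σd² = 32
ρ = 1 − 6·32/(5·24) = 1 − 192/120 = -0.600

-0.600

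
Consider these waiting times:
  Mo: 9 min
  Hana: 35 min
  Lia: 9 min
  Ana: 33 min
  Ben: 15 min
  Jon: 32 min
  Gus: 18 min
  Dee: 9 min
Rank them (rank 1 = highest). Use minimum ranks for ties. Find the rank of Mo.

6

Sorted (descending): 35, 33, 32, 18, 15, 9, 9, 9
The 3 values of 9 occupy positions 6–8 → each gets rank 6.
Mo has value 9 min → rank 6.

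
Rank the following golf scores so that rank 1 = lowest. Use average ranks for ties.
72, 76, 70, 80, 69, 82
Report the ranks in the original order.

Sorted (ascending): 69, 70, 72, 76, 80, 82
No ties — each value takes its position as its rank.

3, 4, 2, 5, 1, 6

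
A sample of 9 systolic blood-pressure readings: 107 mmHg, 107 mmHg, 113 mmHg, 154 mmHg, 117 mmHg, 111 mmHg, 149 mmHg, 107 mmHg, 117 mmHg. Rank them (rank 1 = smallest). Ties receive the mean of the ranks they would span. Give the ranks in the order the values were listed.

Sorted (ascending): 107, 107, 107, 111, 113, 117, 117, 149, 154
The 3 values of 107 occupy positions 1–3 → average rank 2.
The 2 values of 117 occupy positions 6–7 → average rank (6+7)/2 = 6.5.

2, 2, 5, 9, 6.5, 4, 8, 2, 6.5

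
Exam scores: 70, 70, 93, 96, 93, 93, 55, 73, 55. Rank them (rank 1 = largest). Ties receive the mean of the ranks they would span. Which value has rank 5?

73

Sorted (descending): 96, 93, 93, 93, 73, 70, 70, 55, 55
The 3 values of 93 occupy positions 2–4 → average rank 3.
The 2 values of 70 occupy positions 6–7 → average rank (6+7)/2 = 6.5.
The 2 values of 55 occupy positions 8–9 → average rank (8+9)/2 = 8.5.
Rank 5 → value 73.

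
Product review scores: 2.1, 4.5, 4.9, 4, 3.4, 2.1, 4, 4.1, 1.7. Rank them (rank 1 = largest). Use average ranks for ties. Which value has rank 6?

3.4

Sorted (descending): 4.9, 4.5, 4.1, 4, 4, 3.4, 2.1, 2.1, 1.7
The 2 values of 4 occupy positions 4–5 → average rank (4+5)/2 = 4.5.
The 2 values of 2.1 occupy positions 7–8 → average rank (7+8)/2 = 7.5.
Rank 6 → value 3.4.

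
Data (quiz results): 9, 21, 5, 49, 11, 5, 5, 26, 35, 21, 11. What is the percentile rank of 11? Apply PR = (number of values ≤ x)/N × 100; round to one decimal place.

54.5

N = 11.
Strictly below 11: 4. Equal to 11: 2.
PR = 6/11 × 100 = 54.5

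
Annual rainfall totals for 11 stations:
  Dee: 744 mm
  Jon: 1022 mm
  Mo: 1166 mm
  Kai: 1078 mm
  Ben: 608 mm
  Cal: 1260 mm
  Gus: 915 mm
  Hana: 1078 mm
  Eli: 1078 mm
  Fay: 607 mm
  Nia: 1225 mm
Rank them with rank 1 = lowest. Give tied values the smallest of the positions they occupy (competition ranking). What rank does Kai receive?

6

Sorted (ascending): 607, 608, 744, 915, 1022, 1078, 1078, 1078, 1166, 1225, 1260
The 3 values of 1078 occupy positions 6–8 → each gets rank 6.
Kai has value 1078 mm → rank 6.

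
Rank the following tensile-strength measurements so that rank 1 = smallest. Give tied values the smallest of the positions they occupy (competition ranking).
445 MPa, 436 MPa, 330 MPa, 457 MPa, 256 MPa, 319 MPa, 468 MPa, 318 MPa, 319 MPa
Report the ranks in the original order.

7, 6, 5, 8, 1, 3, 9, 2, 3

Sorted (ascending): 256, 318, 319, 319, 330, 436, 445, 457, 468
The 2 values of 319 occupy positions 3–4 → each gets rank 3.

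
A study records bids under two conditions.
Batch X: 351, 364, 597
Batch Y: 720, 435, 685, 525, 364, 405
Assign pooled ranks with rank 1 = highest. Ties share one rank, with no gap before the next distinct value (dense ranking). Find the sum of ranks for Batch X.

Sorted (descending): 720, 685, 597, 525, 435, 405, 364, 364, 351
The 2 values of 364 share dense rank 7.
Remaining distinct values take the next consecutive integers.
Batch X values → pooled ranks: 351→8, 364→7, 597→3
Rank sum = 8 + 7 + 3 = 18

18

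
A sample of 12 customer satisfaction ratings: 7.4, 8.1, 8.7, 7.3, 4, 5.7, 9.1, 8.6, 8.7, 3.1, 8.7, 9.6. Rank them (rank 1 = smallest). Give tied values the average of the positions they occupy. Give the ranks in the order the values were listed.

5, 6, 9, 4, 2, 3, 11, 7, 9, 1, 9, 12

Sorted (ascending): 3.1, 4, 5.7, 7.3, 7.4, 8.1, 8.6, 8.7, 8.7, 8.7, 9.1, 9.6
The 3 values of 8.7 occupy positions 8–10 → average rank 9.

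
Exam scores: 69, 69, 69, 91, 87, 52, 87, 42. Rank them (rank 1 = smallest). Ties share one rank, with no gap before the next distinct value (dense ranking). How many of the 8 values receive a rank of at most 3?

5

Sorted (ascending): 42, 52, 69, 69, 69, 87, 87, 91
The 3 values of 69 share dense rank 3.
The 2 values of 87 share dense rank 4.
Remaining distinct values take the next consecutive integers.
Ranks ≤ 3: {1, 2, 3, 3, 3} → 5 values.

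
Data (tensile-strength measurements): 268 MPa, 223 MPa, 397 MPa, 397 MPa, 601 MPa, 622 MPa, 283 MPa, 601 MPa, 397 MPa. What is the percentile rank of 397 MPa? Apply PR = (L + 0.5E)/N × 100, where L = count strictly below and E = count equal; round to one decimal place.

50.0

N = 9.
Strictly below 397: 3. Equal to 397: 3.
PR = (3 + 0.5·3)/9 × 100 = 50.0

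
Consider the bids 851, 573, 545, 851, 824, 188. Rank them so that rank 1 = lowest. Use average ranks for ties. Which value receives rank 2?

545

Sorted (ascending): 188, 545, 573, 824, 851, 851
The 2 values of 851 occupy positions 5–6 → average rank (5+6)/2 = 5.5.
Rank 2 → value 545.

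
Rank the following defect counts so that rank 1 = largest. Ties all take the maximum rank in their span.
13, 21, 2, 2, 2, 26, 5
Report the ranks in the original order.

Sorted (descending): 26, 21, 13, 5, 2, 2, 2
The 3 values of 2 occupy positions 5–7 → each gets rank 7.

3, 2, 7, 7, 7, 1, 4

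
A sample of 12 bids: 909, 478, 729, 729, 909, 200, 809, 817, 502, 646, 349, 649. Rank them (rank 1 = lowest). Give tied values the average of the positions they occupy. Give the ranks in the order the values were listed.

Sorted (ascending): 200, 349, 478, 502, 646, 649, 729, 729, 809, 817, 909, 909
The 2 values of 729 occupy positions 7–8 → average rank (7+8)/2 = 7.5.
The 2 values of 909 occupy positions 11–12 → average rank (11+12)/2 = 11.5.

11.5, 3, 7.5, 7.5, 11.5, 1, 9, 10, 4, 5, 2, 6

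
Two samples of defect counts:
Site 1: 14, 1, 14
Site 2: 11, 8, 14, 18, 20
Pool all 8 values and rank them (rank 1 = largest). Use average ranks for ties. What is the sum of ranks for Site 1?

16

Sorted (descending): 20, 18, 14, 14, 14, 11, 8, 1
The 3 values of 14 occupy positions 3–5 → average rank 4.
Site 1 values → pooled ranks: 14→4, 1→8, 14→4
Rank sum = 4 + 8 + 4 = 16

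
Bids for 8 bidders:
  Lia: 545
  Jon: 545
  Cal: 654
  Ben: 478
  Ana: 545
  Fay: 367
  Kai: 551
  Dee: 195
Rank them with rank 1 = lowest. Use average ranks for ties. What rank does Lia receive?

5

Sorted (ascending): 195, 367, 478, 545, 545, 545, 551, 654
The 3 values of 545 occupy positions 4–6 → average rank 5.
Lia has value 545 → rank 5.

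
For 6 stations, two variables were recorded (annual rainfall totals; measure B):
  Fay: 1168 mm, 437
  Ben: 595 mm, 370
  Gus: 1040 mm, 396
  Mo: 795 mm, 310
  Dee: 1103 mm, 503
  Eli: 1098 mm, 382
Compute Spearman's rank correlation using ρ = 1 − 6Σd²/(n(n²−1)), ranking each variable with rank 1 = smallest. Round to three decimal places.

0.829

Ranks of variable 1: 6, 1, 3, 2, 5, 4
Ranks of variable 2: 5, 2, 4, 1, 6, 3
d = r₁ − r₂: 1, -1, -1, 1, -1, 1
d²: 1, 1, 1, 1, 1, 1; Σd² = 6
ρ = 1 − 6·6/(6·35) = 1 − 36/210 = 0.829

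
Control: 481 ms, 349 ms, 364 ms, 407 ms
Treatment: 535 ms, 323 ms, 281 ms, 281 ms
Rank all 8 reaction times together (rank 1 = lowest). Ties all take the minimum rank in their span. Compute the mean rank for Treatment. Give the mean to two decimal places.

Sorted (ascending): 281, 281, 323, 349, 364, 407, 481, 535
The 2 values of 281 occupy positions 1–2 → each gets rank 1.
Treatment values → pooled ranks: 535→8, 323→3, 281→1, 281→1
Mean rank = (8 + 3 + 1 + 1) / 4 = 3.25

3.25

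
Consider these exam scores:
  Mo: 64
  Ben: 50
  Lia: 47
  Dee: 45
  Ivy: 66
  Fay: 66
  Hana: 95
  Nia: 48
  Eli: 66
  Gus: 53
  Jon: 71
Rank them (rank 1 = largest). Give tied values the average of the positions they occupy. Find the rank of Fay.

Sorted (descending): 95, 71, 66, 66, 66, 64, 53, 50, 48, 47, 45
The 3 values of 66 occupy positions 3–5 → average rank 4.
Fay has value 66 → rank 4.

4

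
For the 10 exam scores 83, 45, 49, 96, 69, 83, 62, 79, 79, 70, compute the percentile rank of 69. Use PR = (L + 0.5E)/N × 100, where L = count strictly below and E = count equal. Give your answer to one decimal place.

35.0

N = 10.
Strictly below 69: 3. Equal to 69: 1.
PR = (3 + 0.5·1)/10 × 100 = 35.0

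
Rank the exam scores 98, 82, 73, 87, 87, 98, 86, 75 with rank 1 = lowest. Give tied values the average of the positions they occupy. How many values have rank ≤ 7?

6

Sorted (ascending): 73, 75, 82, 86, 87, 87, 98, 98
The 2 values of 87 occupy positions 5–6 → average rank (5+6)/2 = 5.5.
The 2 values of 98 occupy positions 7–8 → average rank (7+8)/2 = 7.5.
Ranks ≤ 7: {1, 2, 3, 4, 5.5, 5.5} → 6 values.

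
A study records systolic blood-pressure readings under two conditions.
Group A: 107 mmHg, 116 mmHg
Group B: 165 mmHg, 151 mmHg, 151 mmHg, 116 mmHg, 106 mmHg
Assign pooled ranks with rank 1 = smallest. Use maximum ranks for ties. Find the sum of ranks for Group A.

6

Sorted (ascending): 106, 107, 116, 116, 151, 151, 165
The 2 values of 116 occupy positions 3–4 → each gets rank 4.
The 2 values of 151 occupy positions 5–6 → each gets rank 6.
Group A values → pooled ranks: 107→2, 116→4
Rank sum = 2 + 4 = 6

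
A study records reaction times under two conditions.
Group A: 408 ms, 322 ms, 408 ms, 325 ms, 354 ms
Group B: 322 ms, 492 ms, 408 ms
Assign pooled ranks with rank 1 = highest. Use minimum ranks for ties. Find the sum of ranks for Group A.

Sorted (descending): 492, 408, 408, 408, 354, 325, 322, 322
The 3 values of 408 occupy positions 2–4 → each gets rank 2.
The 2 values of 322 occupy positions 7–8 → each gets rank 7.
Group A values → pooled ranks: 408→2, 322→7, 408→2, 325→6, 354→5
Rank sum = 2 + 7 + 2 + 6 + 5 = 22

22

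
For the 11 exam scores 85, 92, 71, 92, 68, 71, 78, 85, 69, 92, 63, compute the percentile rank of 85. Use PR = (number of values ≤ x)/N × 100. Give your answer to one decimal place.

N = 11.
Strictly below 85: 6. Equal to 85: 2.
PR = 8/11 × 100 = 72.7

72.7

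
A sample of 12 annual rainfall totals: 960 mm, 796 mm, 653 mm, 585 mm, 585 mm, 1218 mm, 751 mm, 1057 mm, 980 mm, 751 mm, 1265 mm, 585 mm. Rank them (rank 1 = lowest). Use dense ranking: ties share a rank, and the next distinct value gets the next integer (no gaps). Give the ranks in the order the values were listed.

5, 4, 2, 1, 1, 8, 3, 7, 6, 3, 9, 1

Sorted (ascending): 585, 585, 585, 653, 751, 751, 796, 960, 980, 1057, 1218, 1265
The 3 values of 585 share dense rank 1.
The 2 values of 751 share dense rank 3.
Remaining distinct values take the next consecutive integers.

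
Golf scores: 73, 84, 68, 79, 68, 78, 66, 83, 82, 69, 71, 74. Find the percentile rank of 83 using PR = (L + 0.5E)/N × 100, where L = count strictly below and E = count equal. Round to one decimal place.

N = 12.
Strictly below 83: 10. Equal to 83: 1.
PR = (10 + 0.5·1)/12 × 100 = 87.5

87.5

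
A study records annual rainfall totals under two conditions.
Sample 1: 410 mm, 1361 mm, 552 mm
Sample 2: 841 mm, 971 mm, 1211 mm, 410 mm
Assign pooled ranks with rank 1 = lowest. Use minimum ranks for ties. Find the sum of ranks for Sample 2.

Sorted (ascending): 410, 410, 552, 841, 971, 1211, 1361
The 2 values of 410 occupy positions 1–2 → each gets rank 1.
Sample 2 values → pooled ranks: 841→4, 971→5, 1211→6, 410→1
Rank sum = 4 + 5 + 6 + 1 = 16

16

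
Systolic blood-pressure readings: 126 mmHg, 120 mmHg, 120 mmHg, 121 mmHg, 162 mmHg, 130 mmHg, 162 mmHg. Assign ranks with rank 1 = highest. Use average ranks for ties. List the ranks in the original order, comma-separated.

4, 6.5, 6.5, 5, 1.5, 3, 1.5

Sorted (descending): 162, 162, 130, 126, 121, 120, 120
The 2 values of 162 occupy positions 1–2 → average rank (1+2)/2 = 1.5.
The 2 values of 120 occupy positions 6–7 → average rank (6+7)/2 = 6.5.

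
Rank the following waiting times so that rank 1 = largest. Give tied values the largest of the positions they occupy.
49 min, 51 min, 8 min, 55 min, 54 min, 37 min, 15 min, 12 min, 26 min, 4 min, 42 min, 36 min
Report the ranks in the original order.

Sorted (descending): 55, 54, 51, 49, 42, 37, 36, 26, 15, 12, 8, 4
No ties — each value takes its position as its rank.

4, 3, 11, 1, 2, 6, 9, 10, 8, 12, 5, 7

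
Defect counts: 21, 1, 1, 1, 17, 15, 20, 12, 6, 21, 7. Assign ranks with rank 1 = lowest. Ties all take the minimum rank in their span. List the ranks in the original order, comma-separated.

10, 1, 1, 1, 8, 7, 9, 6, 4, 10, 5

Sorted (ascending): 1, 1, 1, 6, 7, 12, 15, 17, 20, 21, 21
The 3 values of 1 occupy positions 1–3 → each gets rank 1.
The 2 values of 21 occupy positions 10–11 → each gets rank 10.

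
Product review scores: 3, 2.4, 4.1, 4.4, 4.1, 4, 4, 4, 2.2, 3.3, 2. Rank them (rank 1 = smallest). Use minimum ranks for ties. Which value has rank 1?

2

Sorted (ascending): 2, 2.2, 2.4, 3, 3.3, 4, 4, 4, 4.1, 4.1, 4.4
The 3 values of 4 occupy positions 6–8 → each gets rank 6.
The 2 values of 4.1 occupy positions 9–10 → each gets rank 9.
Rank 1 → value 2.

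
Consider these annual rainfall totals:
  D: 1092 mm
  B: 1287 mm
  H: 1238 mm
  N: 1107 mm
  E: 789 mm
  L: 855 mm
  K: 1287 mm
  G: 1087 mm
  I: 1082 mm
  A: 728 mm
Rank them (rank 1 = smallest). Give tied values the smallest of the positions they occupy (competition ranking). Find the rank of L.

3

Sorted (ascending): 728, 789, 855, 1082, 1087, 1092, 1107, 1238, 1287, 1287
The 2 values of 1287 occupy positions 9–10 → each gets rank 9.
L has value 855 mm → rank 3.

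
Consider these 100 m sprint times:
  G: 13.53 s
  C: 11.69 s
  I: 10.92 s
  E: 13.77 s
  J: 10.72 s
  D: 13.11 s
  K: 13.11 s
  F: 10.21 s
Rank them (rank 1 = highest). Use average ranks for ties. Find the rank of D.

3.5

Sorted (descending): 13.77, 13.53, 13.11, 13.11, 11.69, 10.92, 10.72, 10.21
The 2 values of 13.11 occupy positions 3–4 → average rank (3+4)/2 = 3.5.
D has value 13.11 s → rank 3.5.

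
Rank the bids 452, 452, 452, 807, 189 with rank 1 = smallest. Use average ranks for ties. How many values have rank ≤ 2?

Sorted (ascending): 189, 452, 452, 452, 807
The 3 values of 452 occupy positions 2–4 → average rank 3.
Ranks ≤ 2: {1} → 1 value.

1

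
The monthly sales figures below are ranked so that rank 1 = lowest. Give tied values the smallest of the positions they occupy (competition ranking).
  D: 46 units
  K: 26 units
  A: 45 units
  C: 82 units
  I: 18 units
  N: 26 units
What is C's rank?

6

Sorted (ascending): 18, 26, 26, 45, 46, 82
The 2 values of 26 occupy positions 2–3 → each gets rank 2.
C has value 82 units → rank 6.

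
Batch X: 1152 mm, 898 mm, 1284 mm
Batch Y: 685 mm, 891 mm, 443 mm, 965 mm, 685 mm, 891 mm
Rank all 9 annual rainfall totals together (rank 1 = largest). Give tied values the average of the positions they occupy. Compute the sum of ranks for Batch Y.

Sorted (descending): 1284, 1152, 965, 898, 891, 891, 685, 685, 443
The 2 values of 891 occupy positions 5–6 → average rank (5+6)/2 = 5.5.
The 2 values of 685 occupy positions 7–8 → average rank (7+8)/2 = 7.5.
Batch Y values → pooled ranks: 685→7.5, 891→5.5, 443→9, 965→3, 685→7.5, 891→5.5
Rank sum = 7.5 + 5.5 + 9 + 3 + 7.5 + 5.5 = 38

38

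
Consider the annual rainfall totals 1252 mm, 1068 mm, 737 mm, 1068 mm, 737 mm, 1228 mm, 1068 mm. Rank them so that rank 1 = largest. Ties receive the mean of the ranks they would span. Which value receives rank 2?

1228

Sorted (descending): 1252, 1228, 1068, 1068, 1068, 737, 737
The 3 values of 1068 occupy positions 3–5 → average rank 4.
The 2 values of 737 occupy positions 6–7 → average rank (6+7)/2 = 6.5.
Rank 2 → value 1228.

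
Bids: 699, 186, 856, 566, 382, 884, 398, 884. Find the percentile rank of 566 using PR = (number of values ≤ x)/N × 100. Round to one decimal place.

50.0

N = 8.
Strictly below 566: 3. Equal to 566: 1.
PR = 4/8 × 100 = 50.0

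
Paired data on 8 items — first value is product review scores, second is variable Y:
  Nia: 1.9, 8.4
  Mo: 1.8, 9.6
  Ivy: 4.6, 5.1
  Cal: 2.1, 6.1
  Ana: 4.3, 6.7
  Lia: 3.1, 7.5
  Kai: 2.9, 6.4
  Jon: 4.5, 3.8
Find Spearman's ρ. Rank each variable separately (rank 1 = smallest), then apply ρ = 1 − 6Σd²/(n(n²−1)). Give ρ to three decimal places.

-0.762

Ranks of variable 1: 2, 1, 8, 3, 6, 5, 4, 7
Ranks of variable 2: 7, 8, 2, 3, 5, 6, 4, 1
d = r₁ − r₂: -5, -7, 6, 0, 1, -1, 0, 6
d²: 25, 49, 36, 0, 1, 1, 0, 36; Σd² = 148
ρ = 1 − 6·148/(8·63) = 1 − 888/504 = -0.762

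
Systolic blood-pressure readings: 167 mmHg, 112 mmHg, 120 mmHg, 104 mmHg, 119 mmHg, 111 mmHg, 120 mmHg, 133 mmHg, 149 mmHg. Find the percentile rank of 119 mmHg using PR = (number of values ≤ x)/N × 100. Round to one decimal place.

44.4

N = 9.
Strictly below 119: 3. Equal to 119: 1.
PR = 4/9 × 100 = 44.4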